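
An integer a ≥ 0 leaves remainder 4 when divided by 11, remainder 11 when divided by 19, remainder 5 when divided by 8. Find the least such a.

125

From a ≡ 4 (mod 11) write a = 4 + 11t. Substituting into a ≡ 11 (mod 19) gives 11t ≡ 7 (mod 19), and since 11⁻¹ ≡ 7 (mod 19), t ≡ 11. Hence a ≡ 4 + 11·11 = 125 (mod 209).
From a ≡ 125 (mod 209) write a = 125 + 209t. Substituting into a ≡ 5 (mod 8) gives 209t ≡ 0 (mod 8), and since 1⁻¹ ≡ 1 (mod 8), t ≡ 0. Hence a ≡ 125 + 209·0 = 125 (mod 1672).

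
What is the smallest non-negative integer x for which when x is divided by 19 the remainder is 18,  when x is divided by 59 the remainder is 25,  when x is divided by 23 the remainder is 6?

The moduli are pairwise coprime; N = 19·59·23 = 25783.
N/19 = 1357; 1357 ≡ 8 (mod 19); 8·12 ≡ 1, so inverse 12.
N/59 = 437; 437 ≡ 24 (mod 59); 24·32 ≡ 1, so inverse 32.
N/23 = 1121; 1121 ≡ 17 (mod 23); 17·19 ≡ 1, so inverse 19.
x ≡ 18·1357·12 + 25·437·32 + 6·1121·19 = 770506.
770506 mod 25783 = 22799.

22799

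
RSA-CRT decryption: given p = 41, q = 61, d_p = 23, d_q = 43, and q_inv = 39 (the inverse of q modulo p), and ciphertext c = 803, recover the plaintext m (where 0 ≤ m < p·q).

2043

m₁ = c^(d_p) mod p: c ≡ 24 (mod 41), and 24^23 mod 41 = 34.
m₂ = c^(d_q) mod q: c ≡ 10 (mod 61), and 10^43 mod 61 = 30.
h = q_inv·(m₁ − m₂) mod p = 39·(34 − 30) mod 41 = 33.
m = m₂ + h·q = 30 + 33·61 = 2043.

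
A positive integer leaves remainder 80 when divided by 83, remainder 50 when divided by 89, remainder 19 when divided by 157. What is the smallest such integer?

140848

The moduli are pairwise coprime; M = 83·89·157 = 1159759.
M/83 = 13973; 13973 ≡ 29 (mod 83); 29·63 ≡ 1, so inverse 63.
M/89 = 13031; 13031 ≡ 37 (mod 89); 37·77 ≡ 1, so inverse 77.
M/157 = 7387; 7387 ≡ 8 (mod 157); 8·59 ≡ 1, so inverse 59.
N ≡ 80·13973·63 + 50·13031·77 + 19·7387·59 = 128874097.
128874097 mod 1159759 = 140848.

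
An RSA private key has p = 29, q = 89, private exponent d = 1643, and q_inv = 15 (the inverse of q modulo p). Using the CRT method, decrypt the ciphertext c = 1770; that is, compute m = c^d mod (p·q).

465

d_p = d mod (p−1) = 1643 mod 28 = 19; d_q = d mod (q−1) = 59.
m₁ = c^(d_p) mod p: c ≡ 1 (mod 29), and 1^19 mod 29 = 1.
m₂ = c^(d_q) mod q: c ≡ 79 (mod 89), and 79^59 mod 89 = 20.
h = q_inv·(m₁ − m₂) mod p = 15·(1 − 20) mod 29 = 5.
m = m₂ + h·q = 20 + 5·89 = 465.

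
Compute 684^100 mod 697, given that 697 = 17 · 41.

Mod 17: 684 ≡ 4; by Fermat, exponent reduces to 100 mod 16 = 4; 4^4 ≡ 1 (mod 17).
Mod 41: 684 ≡ 28; by Fermat, exponent reduces to 100 mod 40 = 20; 28^20 ≡ 40 (mod 41).
Combine by CRT: x ≡ 1 (mod 17), x ≡ 40 (mod 41) ⇒ x ≡ 409 (mod 697).

409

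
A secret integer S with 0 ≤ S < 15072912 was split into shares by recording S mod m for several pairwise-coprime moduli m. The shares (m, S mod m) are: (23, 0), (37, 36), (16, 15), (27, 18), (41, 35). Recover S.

The moduli are pairwise coprime; N = 23·37·16·27·41 = 15072912.
N/23 = 655344; 655344 ≡ 5 (mod 23); 5·14 ≡ 1, so inverse 14.
N/37 = 407376; 407376 ≡ 6 (mod 37); 6·31 ≡ 1, so inverse 31.
N/16 = 942057; 942057 ≡ 9 (mod 16); 9·9 ≡ 1, so inverse 9.
N/27 = 558256; 558256 ≡ 4 (mod 27); 4·7 ≡ 1, so inverse 7.
N/41 = 367632; 367632 ≡ 26 (mod 41); 26·30 ≡ 1, so inverse 30.
S ≡ 0·655344·14 + 36·407376·31 + 15·942057·9 + 18·558256·7 + 35·367632·30 = 1038163167.
1038163167 mod 15072912 = 13205151.

13205151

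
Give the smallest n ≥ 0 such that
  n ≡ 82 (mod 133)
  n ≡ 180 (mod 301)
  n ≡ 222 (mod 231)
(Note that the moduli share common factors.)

Combine the congruences pairwise.
gcd(133, 301) = 7 and 7 | (180 − 82), so the pair is consistent; merging gives n ≡ 481 (mod 5719), where 5719 = lcm(133, 301).
gcd(5719, 231) = 7 and 7 | (222 − 481), so the pair is consistent; merging gives n ≡ 97704 (mod 188727), where 188727 = lcm(5719, 231).
The solution is unique modulo lcm(133, 301, 231) = 188727.

97704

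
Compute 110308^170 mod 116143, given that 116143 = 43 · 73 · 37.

76193

Mod 43: 110308 ≡ 13; by Fermat, exponent reduces to 170 mod 42 = 2; 13^2 ≡ 40 (mod 43).
Mod 73: 110308 ≡ 5; by Fermat, exponent reduces to 170 mod 72 = 26; 5^26 ≡ 54 (mod 73).
Mod 37: 110308 ≡ 11; by Fermat, exponent reduces to 170 mod 36 = 26; 11^26 ≡ 10 (mod 37).
Combine by CRT: x ≡ 40 (mod 43), x ≡ 54 (mod 73), x ≡ 10 (mod 37) ⇒ x ≡ 76193 (mod 116143).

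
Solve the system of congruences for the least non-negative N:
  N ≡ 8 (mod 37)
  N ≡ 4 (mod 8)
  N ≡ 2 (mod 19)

1636

The moduli are pairwise coprime; M = 37·8·19 = 5624.
M/37 = 152; 152 ≡ 4 (mod 37); 4·28 ≡ 1, so inverse 28.
M/8 = 703; 703 ≡ 7 (mod 8); 7·7 ≡ 1, so inverse 7.
M/19 = 296; 296 ≡ 11 (mod 19); 11·7 ≡ 1, so inverse 7.
N ≡ 8·152·28 + 4·703·7 + 2·296·7 = 57876.
57876 mod 5624 = 1636.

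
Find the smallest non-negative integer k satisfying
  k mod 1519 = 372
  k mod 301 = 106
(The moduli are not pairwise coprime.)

36828

Combine the congruences pairwise.
gcd(1519, 301) = 7 and 7 | (106 − 372), so the pair is consistent; merging gives k ≡ 36828 (mod 65317), where 65317 = lcm(1519, 301).
The solution is unique modulo lcm(1519, 301) = 65317.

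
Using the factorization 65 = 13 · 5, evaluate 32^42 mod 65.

Mod 13: 32 ≡ 6; by Fermat, exponent reduces to 42 mod 12 = 6; 6^6 ≡ 12 (mod 13).
Mod 5: 32 ≡ 2; by Fermat, exponent reduces to 42 mod 4 = 2; 2^2 ≡ 4 (mod 5).
Combine by CRT: x ≡ 12 (mod 13), x ≡ 4 (mod 5) ⇒ x ≡ 64 (mod 65).

64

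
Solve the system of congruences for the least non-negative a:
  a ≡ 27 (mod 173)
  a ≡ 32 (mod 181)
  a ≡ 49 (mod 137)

The moduli are pairwise coprime; N = 173·181·137 = 4289881.
N/173 = 24797; 24797 ≡ 58 (mod 173); 58·3 ≡ 1, so inverse 3.
N/181 = 23701; 23701 ≡ 171 (mod 181); 171·18 ≡ 1, so inverse 18.
N/137 = 31313; 31313 ≡ 77 (mod 137); 77·121 ≡ 1, so inverse 121.
a ≡ 27·24797·3 + 32·23701·18 + 49·31313·121 = 201315110.
201315110 mod 4289881 = 3980584.

3980584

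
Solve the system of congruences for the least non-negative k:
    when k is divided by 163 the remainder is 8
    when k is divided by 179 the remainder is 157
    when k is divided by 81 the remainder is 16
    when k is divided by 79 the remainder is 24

17284039

Combine the congruences pairwise.
From k ≡ 8 (mod 163) write k = 8 + 163t. Substituting into k ≡ 157 (mod 179) gives 163t ≡ 149 (mod 179), and since 163⁻¹ ≡ 123 (mod 179), t ≡ 69. Hence k ≡ 8 + 163·69 = 11255 (mod 29177).
From k ≡ 11255 (mod 29177) write k = 11255 + 29177t. Substituting into k ≡ 16 (mod 81) gives 29177t ≡ 20 (mod 81), and since 17⁻¹ ≡ 62 (mod 81), t ≡ 25. Hence k ≡ 11255 + 29177·25 = 740680 (mod 2363337).
From k ≡ 740680 (mod 2363337) write k = 740680 + 2363337t. Substituting into k ≡ 24 (mod 79) gives 2363337t ≡ 48 (mod 79), and since 52⁻¹ ≡ 38 (mod 79), t ≡ 7. Hence k ≡ 740680 + 2363337·7 = 17284039 (mod 186703623).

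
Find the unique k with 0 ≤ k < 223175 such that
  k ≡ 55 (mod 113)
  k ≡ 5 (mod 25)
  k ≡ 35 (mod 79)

73505

From k ≡ 55 (mod 113) write k = 55 + 113t. Substituting into k ≡ 5 (mod 25) gives 113t ≡ 0 (mod 25), and since 13⁻¹ ≡ 2 (mod 25), t ≡ 0. Hence k ≡ 55 + 113·0 = 55 (mod 2825).
From k ≡ 55 (mod 2825) write k = 55 + 2825t. Substituting into k ≡ 35 (mod 79) gives 2825t ≡ 59 (mod 79), and since 60⁻¹ ≡ 54 (mod 79), t ≡ 26. Hence k ≡ 55 + 2825·26 = 73505 (mod 223175).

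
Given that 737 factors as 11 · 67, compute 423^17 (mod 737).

553

Mod 11: 423 ≡ 5; by Fermat, exponent reduces to 17 mod 10 = 7; 5^7 ≡ 3 (mod 11).
Mod 67: 423 ≡ 21; 21^17 ≡ 17 (mod 67).
Combine by CRT: x ≡ 3 (mod 11), x ≡ 17 (mod 67) ⇒ x ≡ 553 (mod 737).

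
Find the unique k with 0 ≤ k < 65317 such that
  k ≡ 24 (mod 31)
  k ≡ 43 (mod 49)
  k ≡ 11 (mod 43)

The moduli are pairwise coprime; N = 31·49·43 = 65317.
N/31 = 2107; 2107 ≡ 30 (mod 31); 30·30 ≡ 1, so inverse 30.
N/49 = 1333; 1333 ≡ 10 (mod 49); 10·5 ≡ 1, so inverse 5.
N/43 = 1519; 1519 ≡ 14 (mod 43); 14·40 ≡ 1, so inverse 40.
k ≡ 24·2107·30 + 43·1333·5 + 11·1519·40 = 2471995.
2471995 mod 65317 = 55266.

55266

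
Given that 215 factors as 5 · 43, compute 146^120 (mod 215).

16

Mod 5: 146 ≡ 1; since 4 | 120, by Fermat 1^120 ≡ 1 (mod 5).
Mod 43: 146 ≡ 17; by Fermat, exponent reduces to 120 mod 42 = 36; 17^36 ≡ 16 (mod 43).
Combine by CRT: x ≡ 1 (mod 5), x ≡ 16 (mod 43) ⇒ x ≡ 16 (mod 215).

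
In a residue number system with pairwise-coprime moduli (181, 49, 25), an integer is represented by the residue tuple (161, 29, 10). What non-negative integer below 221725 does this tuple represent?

177360

The moduli are pairwise coprime; N = 181·49·25 = 221725.
N/181 = 1225; 1225 ≡ 139 (mod 181); 139·56 ≡ 1, so inverse 56.
N/49 = 4525; 4525 ≡ 17 (mod 49); 17·26 ≡ 1, so inverse 26.
N/25 = 8869; 8869 ≡ 19 (mod 25); 19·4 ≡ 1, so inverse 4.
x ≡ 161·1225·56 + 29·4525·26 + 10·8869·4 = 14811210.
14811210 mod 221725 = 177360.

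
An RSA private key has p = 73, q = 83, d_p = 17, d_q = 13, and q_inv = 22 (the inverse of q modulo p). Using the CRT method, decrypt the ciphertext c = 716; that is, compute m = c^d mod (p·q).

4644

m₁ = c^(d_p) mod p: c ≡ 59 (mod 73), and 59^17 mod 73 = 45.
m₂ = c^(d_q) mod q: c ≡ 52 (mod 83), and 52^13 mod 83 = 79.
h = q_inv·(m₁ − m₂) mod p = 22·(45 − 79) mod 73 = 55.
m = m₂ + h·q = 79 + 55·83 = 4644.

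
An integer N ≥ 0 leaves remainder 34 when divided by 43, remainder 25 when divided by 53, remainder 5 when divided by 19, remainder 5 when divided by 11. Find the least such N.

From N ≡ 34 (mod 43) write N = 34 + 43t. Substituting into N ≡ 25 (mod 53) gives 43t ≡ 44 (mod 53), and since 43⁻¹ ≡ 37 (mod 53), t ≡ 38. Hence N ≡ 34 + 43·38 = 1668 (mod 2279).
From N ≡ 1668 (mod 2279) write N = 1668 + 2279t. Substituting into N ≡ 5 (mod 19) gives 2279t ≡ 9 (mod 19), and since 18⁻¹ ≡ 18 (mod 19), t ≡ 10. Hence N ≡ 1668 + 2279·10 = 24458 (mod 43301).
From N ≡ 24458 (mod 43301) write N = 24458 + 43301t. Substituting into N ≡ 5 (mod 11) gives 43301t ≡ 0 (mod 11), and since 5⁻¹ ≡ 9 (mod 11), t ≡ 0. Hence N ≡ 24458 + 43301·0 = 24458 (mod 476311).

24458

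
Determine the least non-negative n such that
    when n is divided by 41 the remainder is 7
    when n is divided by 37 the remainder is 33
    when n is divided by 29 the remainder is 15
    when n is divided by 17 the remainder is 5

From n ≡ 7 (mod 41) write n = 7 + 41t. Substituting into n ≡ 33 (mod 37) gives 41t ≡ 26 (mod 37), and since 4⁻¹ ≡ 28 (mod 37), t ≡ 25. Hence n ≡ 7 + 41·25 = 1032 (mod 1517).
From n ≡ 1032 (mod 1517) write n = 1032 + 1517t. Substituting into n ≡ 15 (mod 29) gives 1517t ≡ 27 (mod 29), and since 9⁻¹ ≡ 13 (mod 29), t ≡ 3. Hence n ≡ 1032 + 1517·3 = 5583 (mod 43993).
From n ≡ 5583 (mod 43993) write n = 5583 + 43993t. Substituting into n ≡ 5 (mod 17) gives 43993t ≡ 15 (mod 17), and since 14⁻¹ ≡ 11 (mod 17), t ≡ 12. Hence n ≡ 5583 + 43993·12 = 533499 (mod 747881).

533499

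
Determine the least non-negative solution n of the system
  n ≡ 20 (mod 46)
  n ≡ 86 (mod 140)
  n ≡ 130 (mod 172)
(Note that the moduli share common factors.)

121046

gcd(46, 140) = 2 and 2 | (86 − 20), so the pair is consistent; merging gives n ≡ 1906 (mod 3220), where 3220 = lcm(46, 140).
gcd(3220, 172) = 4 and 4 | (130 − 1906), so the pair is consistent; merging gives n ≡ 121046 (mod 138460), where 138460 = lcm(3220, 172).
The solution is unique modulo lcm(46, 140, 172) = 138460.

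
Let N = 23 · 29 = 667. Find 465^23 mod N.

Mod 23: 465 ≡ 5; by Fermat, exponent reduces to 23 mod 22 = 1; 5^1 ≡ 5 (mod 23).
Mod 29: 465 ≡ 1; 1^23 ≡ 1 (mod 29).
Combine by CRT: x ≡ 5 (mod 23), x ≡ 1 (mod 29) ⇒ x ≡ 465 (mod 667).

465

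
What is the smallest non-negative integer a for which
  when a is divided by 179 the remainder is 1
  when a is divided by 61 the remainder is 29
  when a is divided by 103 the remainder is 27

The moduli are pairwise coprime; N = 179·61·103 = 1124657.
N/179 = 6283; 6283 ≡ 18 (mod 179); 18·10 ≡ 1, so inverse 10.
N/61 = 18437; 18437 ≡ 15 (mod 61); 15·57 ≡ 1, so inverse 57.
N/103 = 10919; 10919 ≡ 1 (mod 103), inverse 1.
a ≡ 1·6283·10 + 29·18437·57 + 27·10919·1 = 30834004.
30834004 mod 1124657 = 468265.

468265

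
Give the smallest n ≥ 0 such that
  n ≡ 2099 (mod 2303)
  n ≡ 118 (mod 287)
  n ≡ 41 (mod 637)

955541

Combine the congruences pairwise.
gcd(2303, 287) = 7 and 7 | (118 − 2099), so the pair is consistent; merging gives n ≡ 11311 (mod 94423), where 94423 = lcm(2303, 287).
gcd(94423, 637) = 49 and 49 | (41 − 11311), so the pair is consistent; merging gives n ≡ 955541 (mod 1227499), where 1227499 = lcm(94423, 637).
The solution is unique modulo lcm(2303, 287, 637) = 1227499.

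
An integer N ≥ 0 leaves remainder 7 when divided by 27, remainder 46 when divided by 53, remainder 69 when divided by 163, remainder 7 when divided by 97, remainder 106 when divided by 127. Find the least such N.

The moduli are pairwise coprime; M = 27·53·163·97·127 = 2873443707.
M/27 = 106423841; 106423841 ≡ 20 (mod 27); 20·23 ≡ 1, so inverse 23.
M/53 = 54215919; 54215919 ≡ 46 (mod 53); 46·15 ≡ 1, so inverse 15.
M/163 = 17628489; 17628489 ≡ 39 (mod 163); 39·46 ≡ 1, so inverse 46.
M/97 = 29623131; 29623131 ≡ 10 (mod 97); 10·68 ≡ 1, so inverse 68.
M/127 = 22625541; 22625541 ≡ 110 (mod 127); 110·112 ≡ 1, so inverse 112.
N ≡ 7·106423841·23 + 46·54215919·15 + 69·17628489·46 + 7·29623131·68 + 106·22625541·112 = 393207079705.
393207079705 mod 2873443707 = 2418735553.

2418735553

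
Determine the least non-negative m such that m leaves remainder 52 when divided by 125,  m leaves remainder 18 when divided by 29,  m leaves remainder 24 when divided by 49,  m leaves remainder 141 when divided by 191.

21973927

The moduli are pairwise coprime; N = 125·29·49·191 = 33926375.
N/125 = 271411; 271411 ≡ 36 (mod 125); 36·66 ≡ 1, so inverse 66.
N/29 = 1169875; 1169875 ≡ 15 (mod 29); 15·2 ≡ 1, so inverse 2.
N/49 = 692375; 692375 ≡ 5 (mod 49); 5·10 ≡ 1, so inverse 10.
N/191 = 177625; 177625 ≡ 186 (mod 191); 186·38 ≡ 1, so inverse 38.
m ≡ 52·271411·66 + 18·1169875·2 + 24·692375·10 + 141·177625·38 = 2091482802.
2091482802 mod 33926375 = 21973927.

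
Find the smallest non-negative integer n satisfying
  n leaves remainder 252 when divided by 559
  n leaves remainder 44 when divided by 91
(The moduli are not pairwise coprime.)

3047

gcd(559, 91) = 13 and 13 | (44 − 252), so the pair is consistent; merging gives n ≡ 3047 (mod 3913), where 3913 = lcm(559, 91).
The solution is unique modulo lcm(559, 91) = 3913.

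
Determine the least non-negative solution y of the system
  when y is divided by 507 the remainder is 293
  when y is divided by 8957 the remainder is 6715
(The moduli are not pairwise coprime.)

24629

gcd(507, 8957) = 169 and 169 | (6715 − 293), so the pair is consistent; merging gives y ≡ 24629 (mod 26871), where 26871 = lcm(507, 8957).
The solution is unique modulo lcm(507, 8957) = 26871.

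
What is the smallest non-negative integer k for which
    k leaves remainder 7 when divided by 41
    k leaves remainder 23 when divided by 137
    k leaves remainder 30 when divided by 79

122638

The moduli are pairwise coprime; N = 41·137·79 = 443743.
N/41 = 10823; 10823 ≡ 40 (mod 41); 40·40 ≡ 1, so inverse 40.
N/137 = 3239; 3239 ≡ 88 (mod 137); 88·123 ≡ 1, so inverse 123.
N/79 = 5617; 5617 ≡ 8 (mod 79); 8·10 ≡ 1, so inverse 10.
k ≡ 7·10823·40 + 23·3239·123 + 30·5617·10 = 13878671.
13878671 mod 443743 = 122638.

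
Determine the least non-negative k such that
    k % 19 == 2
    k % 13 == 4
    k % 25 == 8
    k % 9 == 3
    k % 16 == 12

The moduli are pairwise coprime; N = 19·13·25·9·16 = 889200.
N/19 = 46800; 46800 ≡ 3 (mod 19); 3·13 ≡ 1, so inverse 13.
N/13 = 68400; 68400 ≡ 7 (mod 13); 7·2 ≡ 1, so inverse 2.
N/25 = 35568; 35568 ≡ 18 (mod 25); 18·7 ≡ 1, so inverse 7.
N/9 = 98800; 98800 ≡ 7 (mod 9); 7·4 ≡ 1, so inverse 4.
N/16 = 55575; 55575 ≡ 7 (mod 16); 7·7 ≡ 1, so inverse 7.
k ≡ 2·46800·13 + 4·68400·2 + 8·35568·7 + 3·98800·4 + 12·55575·7 = 9609708.
9609708 mod 889200 = 717708.

717708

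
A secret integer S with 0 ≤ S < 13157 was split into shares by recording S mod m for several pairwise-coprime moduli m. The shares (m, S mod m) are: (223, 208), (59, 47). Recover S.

Combine the congruences pairwise.
From S ≡ 208 (mod 223) write S = 208 + 223t. Substituting into S ≡ 47 (mod 59) gives 223t ≡ 16 (mod 59), and since 46⁻¹ ≡ 9 (mod 59), t ≡ 26. Hence S ≡ 208 + 223·26 = 6006 (mod 13157).

6006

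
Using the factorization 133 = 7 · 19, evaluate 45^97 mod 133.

45

Mod 7: 45 ≡ 3; by Fermat, exponent reduces to 97 mod 6 = 1; 3^1 ≡ 3 (mod 7).
Mod 19: 45 ≡ 7; by Fermat, exponent reduces to 97 mod 18 = 7; 7^7 ≡ 7 (mod 19).
Combine by CRT: x ≡ 3 (mod 7), x ≡ 7 (mod 19) ⇒ x ≡ 45 (mod 133).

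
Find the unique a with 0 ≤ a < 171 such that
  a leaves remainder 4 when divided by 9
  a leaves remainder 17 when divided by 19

112

Combine the congruences pairwise.
From a ≡ 4 (mod 9) write a = 4 + 9t. Substituting into a ≡ 17 (mod 19) gives 9t ≡ 13 (mod 19), and since 9⁻¹ ≡ 17 (mod 19), t ≡ 12. Hence a ≡ 4 + 9·12 = 112 (mod 171).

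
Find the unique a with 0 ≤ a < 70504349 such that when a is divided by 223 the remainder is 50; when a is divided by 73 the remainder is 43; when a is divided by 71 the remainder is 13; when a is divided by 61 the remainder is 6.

38674494

From a ≡ 50 (mod 223) write a = 50 + 223t. Substituting into a ≡ 43 (mod 73) gives 223t ≡ 66 (mod 73), and since 4⁻¹ ≡ 55 (mod 73), t ≡ 53. Hence a ≡ 50 + 223·53 = 11869 (mod 16279).
From a ≡ 11869 (mod 16279) write a = 11869 + 16279t. Substituting into a ≡ 13 (mod 71) gives 16279t ≡ 1 (mod 71), and since 20⁻¹ ≡ 32 (mod 71), t ≡ 32. Hence a ≡ 11869 + 16279·32 = 532797 (mod 1155809).
From a ≡ 532797 (mod 1155809) write a = 532797 + 1155809t. Substituting into a ≡ 6 (mod 61) gives 1155809t ≡ 44 (mod 61), and since 42⁻¹ ≡ 16 (mod 61), t ≡ 33. Hence a ≡ 532797 + 1155809·33 = 38674494 (mod 70504349).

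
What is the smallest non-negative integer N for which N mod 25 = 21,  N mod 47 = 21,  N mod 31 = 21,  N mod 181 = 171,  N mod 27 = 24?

From N ≡ 21 (mod 25) write N = 21 + 25t. Substituting into N ≡ 21 (mod 47) gives 25t ≡ 0 (mod 47), and since 25⁻¹ ≡ 32 (mod 47), t ≡ 0. Hence N ≡ 21 + 25·0 = 21 (mod 1175).
From N ≡ 21 (mod 1175) write N = 21 + 1175t. Substituting into N ≡ 21 (mod 31) gives 1175t ≡ 0 (mod 31), and since 28⁻¹ ≡ 10 (mod 31), t ≡ 0. Hence N ≡ 21 + 1175·0 = 21 (mod 36425).
From N ≡ 21 (mod 36425) write N = 21 + 36425t. Substituting into N ≡ 171 (mod 181) gives 36425t ≡ 150 (mod 181), and since 44⁻¹ ≡ 144 (mod 181), t ≡ 61. Hence N ≡ 21 + 36425·61 = 2221946 (mod 6592925).
From N ≡ 2221946 (mod 6592925) write N = 2221946 + 6592925t. Substituting into N ≡ 24 (mod 27) gives 6592925t ≡ 16 (mod 27), and since 11⁻¹ ≡ 5 (mod 27), t ≡ 26. Hence N ≡ 2221946 + 6592925·26 = 173637996 (mod 178008975).

173637996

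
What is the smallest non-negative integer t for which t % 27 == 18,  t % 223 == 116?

3015

Combine the congruences pairwise.
From t ≡ 18 (mod 27) write t = 18 + 27s. Substituting into t ≡ 116 (mod 223) gives 27s ≡ 98 (mod 223), and since 27⁻¹ ≡ 190 (mod 223), s ≡ 111. Hence t ≡ 18 + 27·111 = 3015 (mod 6021).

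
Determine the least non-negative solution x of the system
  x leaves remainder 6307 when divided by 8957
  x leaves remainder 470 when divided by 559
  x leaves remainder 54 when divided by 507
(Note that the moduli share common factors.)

606426

gcd(8957, 559) = 13 and 13 | (470 − 6307), so the pair is consistent; merging gives x ≡ 221275 (mod 385151), where 385151 = lcm(8957, 559).
gcd(385151, 507) = 169 and 169 | (54 − 221275), so the pair is consistent; merging gives x ≡ 606426 (mod 1155453), where 1155453 = lcm(385151, 507).
The solution is unique modulo lcm(8957, 559, 507) = 1155453.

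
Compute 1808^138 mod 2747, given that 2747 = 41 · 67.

1207

Mod 41: 1808 ≡ 4; by Fermat, exponent reduces to 138 mod 40 = 18; 4^18 ≡ 18 (mod 41).
Mod 67: 1808 ≡ 66; by Fermat, exponent reduces to 138 mod 66 = 6; 66^6 ≡ 1 (mod 67).
Combine by CRT: x ≡ 18 (mod 41), x ≡ 1 (mod 67) ⇒ x ≡ 1207 (mod 2747).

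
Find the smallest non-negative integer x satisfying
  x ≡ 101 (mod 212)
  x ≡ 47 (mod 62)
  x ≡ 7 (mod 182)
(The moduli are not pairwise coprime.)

522893

gcd(212, 62) = 2 and 2 | (47 − 101), so the pair is consistent; merging gives x ≡ 3705 (mod 6572), where 6572 = lcm(212, 62).
gcd(6572, 182) = 2 and 2 | (7 − 3705), so the pair is consistent; merging gives x ≡ 522893 (mod 598052), where 598052 = lcm(6572, 182).
The solution is unique modulo lcm(212, 62, 182) = 598052.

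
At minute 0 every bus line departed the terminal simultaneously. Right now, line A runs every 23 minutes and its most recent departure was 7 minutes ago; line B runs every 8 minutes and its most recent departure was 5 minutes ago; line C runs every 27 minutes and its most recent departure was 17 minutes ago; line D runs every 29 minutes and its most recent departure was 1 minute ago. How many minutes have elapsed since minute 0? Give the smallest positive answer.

Combine the congruences pairwise.
From t ≡ 7 (mod 23) write t = 7 + 23s. Substituting into t ≡ 5 (mod 8) gives 23s ≡ 6 (mod 8), and since 7⁻¹ ≡ 7 (mod 8), s ≡ 2. Hence t ≡ 7 + 23·2 = 53 (mod 184).
From t ≡ 53 (mod 184) write t = 53 + 184s. Substituting into t ≡ 17 (mod 27) gives 184s ≡ 18 (mod 27), and since 22⁻¹ ≡ 16 (mod 27), s ≡ 18. Hence t ≡ 53 + 184·18 = 3365 (mod 4968).
From t ≡ 3365 (mod 4968) write t = 3365 + 4968s. Substituting into t ≡ 1 (mod 29) gives 4968s ≡ 0 (mod 29), and since 9⁻¹ ≡ 13 (mod 29), s ≡ 0. Hence t ≡ 3365 + 4968·0 = 3365 (mod 144072).

3365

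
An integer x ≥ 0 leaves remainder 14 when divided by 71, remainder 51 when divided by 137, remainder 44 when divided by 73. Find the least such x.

522432

From x ≡ 14 (mod 71) write x = 14 + 71t. Substituting into x ≡ 51 (mod 137) gives 71t ≡ 37 (mod 137), and since 71⁻¹ ≡ 110 (mod 137), t ≡ 97. Hence x ≡ 14 + 71·97 = 6901 (mod 9727).
From x ≡ 6901 (mod 9727) write x = 6901 + 9727t. Substituting into x ≡ 44 (mod 73) gives 9727t ≡ 5 (mod 73), and since 18⁻¹ ≡ 69 (mod 73), t ≡ 53. Hence x ≡ 6901 + 9727·53 = 522432 (mod 710071).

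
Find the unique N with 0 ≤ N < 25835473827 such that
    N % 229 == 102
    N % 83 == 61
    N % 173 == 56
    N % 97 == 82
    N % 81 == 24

8871948330

From N ≡ 102 (mod 229) write N = 102 + 229t. Substituting into N ≡ 61 (mod 83) gives 229t ≡ 42 (mod 83), and since 63⁻¹ ≡ 29 (mod 83), t ≡ 56. Hence N ≡ 102 + 229·56 = 12926 (mod 19007).
From N ≡ 12926 (mod 19007) write N = 12926 + 19007t. Substituting into N ≡ 56 (mod 173) gives 19007t ≡ 105 (mod 173), and since 150⁻¹ ≡ 15 (mod 173), t ≡ 18. Hence N ≡ 12926 + 19007·18 = 355052 (mod 3288211).
From N ≡ 355052 (mod 3288211) write N = 355052 + 3288211t. Substituting into N ≡ 82 (mod 97) gives 3288211t ≡ 50 (mod 97), and since 8⁻¹ ≡ 85 (mod 97), t ≡ 79. Hence N ≡ 355052 + 3288211·79 = 260123721 (mod 318956467).
From N ≡ 260123721 (mod 318956467) write N = 260123721 + 318956467t. Substituting into N ≡ 24 (mod 81) gives 318956467t ≡ 27 (mod 81), and since 13⁻¹ ≡ 25 (mod 81), t ≡ 27. Hence N ≡ 260123721 + 318956467·27 = 8871948330 (mod 25835473827).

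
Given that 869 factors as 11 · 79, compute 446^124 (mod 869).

834

Mod 11: 446 ≡ 6; by Fermat, exponent reduces to 124 mod 10 = 4; 6^4 ≡ 9 (mod 11).
Mod 79: 446 ≡ 51; by Fermat, exponent reduces to 124 mod 78 = 46; 51^46 ≡ 44 (mod 79).
Combine by CRT: x ≡ 9 (mod 11), x ≡ 44 (mod 79) ⇒ x ≡ 834 (mod 869).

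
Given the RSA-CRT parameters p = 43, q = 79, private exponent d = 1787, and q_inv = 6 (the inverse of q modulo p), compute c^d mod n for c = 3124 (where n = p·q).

d_p = d mod (p−1) = 1787 mod 42 = 23; d_q = d mod (q−1) = 71.
m₁ = c^(d_p) mod p: c ≡ 28 (mod 43), and 28^23 mod 43 = 33.
m₂ = c^(d_q) mod q: c ≡ 43 (mod 79), and 43^71 mod 79 = 75.
h = q_inv·(m₁ − m₂) mod p = 6·(33 − 75) mod 43 = 6.
m = m₂ + h·q = 75 + 6·79 = 549.

549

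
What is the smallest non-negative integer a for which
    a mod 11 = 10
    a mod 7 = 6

Combine the congruences pairwise.
From a ≡ 10 (mod 11) write a = 10 + 11t. Substituting into a ≡ 6 (mod 7) gives 11t ≡ 3 (mod 7), and since 4⁻¹ ≡ 2 (mod 7), t ≡ 6. Hence a ≡ 10 + 11·6 = 76 (mod 77).

76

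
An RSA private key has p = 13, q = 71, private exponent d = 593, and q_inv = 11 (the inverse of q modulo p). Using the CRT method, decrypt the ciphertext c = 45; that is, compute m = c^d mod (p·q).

119

d_p = d mod (p−1) = 593 mod 12 = 5; d_q = d mod (q−1) = 33.
m₁ = c^(d_p) mod p: c ≡ 6 (mod 13), and 6^5 mod 13 = 2.
m₂ = c^(d_q) mod q: c ≡ 45 (mod 71), and 45^33 mod 71 = 48.
h = q_inv·(m₁ − m₂) mod p = 11·(2 − 48) mod 13 = 1.
m = m₂ + h·q = 48 + 1·71 = 119.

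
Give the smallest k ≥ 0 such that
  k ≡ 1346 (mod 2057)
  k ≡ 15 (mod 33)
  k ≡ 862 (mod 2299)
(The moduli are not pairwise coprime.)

5460

gcd(2057, 33) = 11 and 11 | (15 − 1346), so the pair is consistent; merging gives k ≡ 5460 (mod 6171), where 6171 = lcm(2057, 33).
gcd(6171, 2299) = 121 and 121 | (862 − 5460), so the pair is consistent; merging gives k ≡ 5460 (mod 117249), where 117249 = lcm(6171, 2299).
The solution is unique modulo lcm(2057, 33, 2299) = 117249.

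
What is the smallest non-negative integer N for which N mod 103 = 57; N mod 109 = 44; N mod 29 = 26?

222949

Combine the congruences pairwise.
From N ≡ 57 (mod 103) write N = 57 + 103t. Substituting into N ≡ 44 (mod 109) gives 103t ≡ 96 (mod 109), and since 103⁻¹ ≡ 18 (mod 109), t ≡ 93. Hence N ≡ 57 + 103·93 = 9636 (mod 11227).
From N ≡ 9636 (mod 11227) write N = 9636 + 11227t. Substituting into N ≡ 26 (mod 29) gives 11227t ≡ 18 (mod 29), and since 4⁻¹ ≡ 22 (mod 29), t ≡ 19. Hence N ≡ 9636 + 11227·19 = 222949 (mod 325583).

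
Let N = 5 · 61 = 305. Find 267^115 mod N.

Mod 5: 267 ≡ 2; by Fermat, exponent reduces to 115 mod 4 = 3; 2^3 ≡ 3 (mod 5).
Mod 61: 267 ≡ 23; by Fermat, exponent reduces to 115 mod 60 = 55; 23^55 ≡ 11 (mod 61).
Combine by CRT: x ≡ 3 (mod 5), x ≡ 11 (mod 61) ⇒ x ≡ 133 (mod 305).

133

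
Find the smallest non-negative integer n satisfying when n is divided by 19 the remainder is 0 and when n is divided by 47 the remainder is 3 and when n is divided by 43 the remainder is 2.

The moduli are pairwise coprime; M = 19·47·43 = 38399.
M/19 = 2021; 2021 ≡ 7 (mod 19); 7·11 ≡ 1, so inverse 11.
M/47 = 817; 817 ≡ 18 (mod 47); 18·34 ≡ 1, so inverse 34.
M/43 = 893; 893 ≡ 33 (mod 43); 33·30 ≡ 1, so inverse 30.
n ≡ 0·2021·11 + 3·817·34 + 2·893·30 = 136914.
136914 mod 38399 = 21717.

21717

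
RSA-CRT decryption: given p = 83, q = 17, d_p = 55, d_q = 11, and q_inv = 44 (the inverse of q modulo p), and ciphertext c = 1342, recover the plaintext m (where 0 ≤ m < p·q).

m₁ = c^(d_p) mod p: c ≡ 14 (mod 83), and 14^55 mod 83 = 8.
m₂ = c^(d_q) mod q: c ≡ 16 (mod 17), and 16^11 mod 17 = 16.
h = q_inv·(m₁ − m₂) mod p = 44·(8 − 16) mod 83 = 63.
m = m₂ + h·q = 16 + 63·17 = 1087.

1087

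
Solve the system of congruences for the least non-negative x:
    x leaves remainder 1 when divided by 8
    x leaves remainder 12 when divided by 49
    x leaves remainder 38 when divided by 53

The moduli are pairwise coprime; N = 8·49·53 = 20776.
N/8 = 2597; 2597 ≡ 5 (mod 8); 5·5 ≡ 1, so inverse 5.
N/49 = 424; 424 ≡ 32 (mod 49); 32·23 ≡ 1, so inverse 23.
N/53 = 392; 392 ≡ 21 (mod 53); 21·48 ≡ 1, so inverse 48.
x ≡ 1·2597·5 + 12·424·23 + 38·392·48 = 845017.
845017 mod 20776 = 13977.

13977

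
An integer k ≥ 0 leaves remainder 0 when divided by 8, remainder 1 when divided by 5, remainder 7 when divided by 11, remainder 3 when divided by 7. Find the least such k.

1536

The moduli are pairwise coprime; N = 8·5·11·7 = 3080.
N/8 = 385; 385 ≡ 1 (mod 8), inverse 1.
N/5 = 616; 616 ≡ 1 (mod 5), inverse 1.
N/11 = 280; 280 ≡ 5 (mod 11); 5·9 ≡ 1, so inverse 9.
N/7 = 440; 440 ≡ 6 (mod 7); 6·6 ≡ 1, so inverse 6.
k ≡ 0·385·1 + 1·616·1 + 7·280·9 + 3·440·6 = 26176.
26176 mod 3080 = 1536.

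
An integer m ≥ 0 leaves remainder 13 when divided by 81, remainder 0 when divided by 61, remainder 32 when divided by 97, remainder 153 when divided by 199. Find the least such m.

991372

The moduli are pairwise coprime; N = 81·61·97·199 = 95376123.
N/81 = 1177483; 1177483 ≡ 67 (mod 81); 67·52 ≡ 1, so inverse 52.
N/61 = 1563543; 1563543 ≡ 52 (mod 61); 52·27 ≡ 1, so inverse 27.
N/97 = 983259; 983259 ≡ 67 (mod 97); 67·42 ≡ 1, so inverse 42.
N/199 = 479277; 479277 ≡ 85 (mod 199); 85·96 ≡ 1, so inverse 96.
m ≡ 13·1177483·52 + 0·1563543·27 + 32·983259·42 + 153·479277·96 = 9157099180.
9157099180 mod 95376123 = 991372.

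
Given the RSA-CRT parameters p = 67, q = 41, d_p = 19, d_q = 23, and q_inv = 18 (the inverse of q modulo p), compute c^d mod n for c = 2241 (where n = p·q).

2375

m₁ = c^(d_p) mod p: c ≡ 30 (mod 67), and 30^19 mod 67 = 30.
m₂ = c^(d_q) mod q: c ≡ 27 (mod 41), and 27^23 mod 41 = 38.
h = q_inv·(m₁ − m₂) mod p = 18·(30 − 38) mod 67 = 57.
m = m₂ + h·q = 38 + 57·41 = 2375.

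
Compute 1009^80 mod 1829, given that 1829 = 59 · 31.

Mod 59: 1009 ≡ 6; by Fermat, exponent reduces to 80 mod 58 = 22; 6^22 ≡ 28 (mod 59).
Mod 31: 1009 ≡ 17; by Fermat, exponent reduces to 80 mod 30 = 20; 17^20 ≡ 5 (mod 31).
Combine by CRT: x ≡ 28 (mod 59), x ≡ 5 (mod 31) ⇒ x ≡ 1090 (mod 1829).

1090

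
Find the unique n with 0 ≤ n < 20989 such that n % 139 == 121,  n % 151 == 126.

From n ≡ 121 (mod 139) write n = 121 + 139t. Substituting into n ≡ 126 (mod 151) gives 139t ≡ 5 (mod 151), and since 139⁻¹ ≡ 88 (mod 151), t ≡ 138. Hence n ≡ 121 + 139·138 = 19303 (mod 20989).

19303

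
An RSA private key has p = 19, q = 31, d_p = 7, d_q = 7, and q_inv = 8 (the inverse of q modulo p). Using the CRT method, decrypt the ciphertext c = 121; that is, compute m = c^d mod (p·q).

m₁ = c^(d_p) mod p: c ≡ 7 (mod 19), and 7^7 mod 19 = 7.
m₂ = c^(d_q) mod q: c ≡ 28 (mod 31), and 28^7 mod 31 = 14.
h = q_inv·(m₁ − m₂) mod p = 8·(7 − 14) mod 19 = 1.
m = m₂ + h·q = 14 + 1·31 = 45.

45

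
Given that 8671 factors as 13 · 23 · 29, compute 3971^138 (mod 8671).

2313

Mod 13: 3971 ≡ 6; by Fermat, exponent reduces to 138 mod 12 = 6; 6^6 ≡ 12 (mod 13).
Mod 23: 3971 ≡ 15; by Fermat, exponent reduces to 138 mod 22 = 6; 15^6 ≡ 13 (mod 23).
Mod 29: 3971 ≡ 27; by Fermat, exponent reduces to 138 mod 28 = 26; 27^26 ≡ 22 (mod 29).
Combine by CRT: x ≡ 12 (mod 13), x ≡ 13 (mod 23), x ≡ 22 (mod 29) ⇒ x ≡ 2313 (mod 8671).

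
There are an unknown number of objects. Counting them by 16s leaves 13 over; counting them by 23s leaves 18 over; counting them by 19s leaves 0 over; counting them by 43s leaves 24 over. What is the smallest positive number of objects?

248349

From N ≡ 13 (mod 16) write N = 13 + 16t. Substituting into N ≡ 18 (mod 23) gives 16t ≡ 5 (mod 23), and since 16⁻¹ ≡ 13 (mod 23), t ≡ 19. Hence N ≡ 13 + 16·19 = 317 (mod 368).
From N ≡ 317 (mod 368) write N = 317 + 368t. Substituting into N ≡ 0 (mod 19) gives 368t ≡ 6 (mod 19), and since 7⁻¹ ≡ 11 (mod 19), t ≡ 9. Hence N ≡ 317 + 368·9 = 3629 (mod 6992).
From N ≡ 3629 (mod 6992) write N = 3629 + 6992t. Substituting into N ≡ 24 (mod 43) gives 6992t ≡ 7 (mod 43), and since 26⁻¹ ≡ 5 (mod 43), t ≡ 35. Hence N ≡ 3629 + 6992·35 = 248349 (mod 300656).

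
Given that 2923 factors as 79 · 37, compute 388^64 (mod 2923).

737

Mod 79: 388 ≡ 72; 72^64 ≡ 26 (mod 79).
Mod 37: 388 ≡ 18; by Fermat, exponent reduces to 64 mod 36 = 28; 18^28 ≡ 34 (mod 37).
Combine by CRT: x ≡ 26 (mod 79), x ≡ 34 (mod 37) ⇒ x ≡ 737 (mod 2923).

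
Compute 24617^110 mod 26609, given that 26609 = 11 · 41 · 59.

14400

Mod 11: 24617 ≡ 10; since 10 | 110, by Fermat 10^110 ≡ 1 (mod 11).
Mod 41: 24617 ≡ 17; by Fermat, exponent reduces to 110 mod 40 = 30; 17^30 ≡ 9 (mod 41).
Mod 59: 24617 ≡ 14; by Fermat, exponent reduces to 110 mod 58 = 52; 14^52 ≡ 4 (mod 59).
Combine by CRT: x ≡ 1 (mod 11), x ≡ 9 (mod 41), x ≡ 4 (mod 59) ⇒ x ≡ 14400 (mod 26609).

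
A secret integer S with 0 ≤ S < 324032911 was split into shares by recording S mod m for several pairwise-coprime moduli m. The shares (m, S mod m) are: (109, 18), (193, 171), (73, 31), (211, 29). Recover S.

Combine the congruences pairwise.
From S ≡ 18 (mod 109) write S = 18 + 109t. Substituting into S ≡ 171 (mod 193) gives 109t ≡ 153 (mod 193), and since 109⁻¹ ≡ 85 (mod 193), t ≡ 74. Hence S ≡ 18 + 109·74 = 8084 (mod 21037).
From S ≡ 8084 (mod 21037) write S = 8084 + 21037t. Substituting into S ≡ 31 (mod 73) gives 21037t ≡ 50 (mod 73), and since 13⁻¹ ≡ 45 (mod 73), t ≡ 60. Hence S ≡ 8084 + 21037·60 = 1270304 (mod 1535701).
From S ≡ 1270304 (mod 1535701) write S = 1270304 + 1535701t. Substituting into S ≡ 29 (mod 211) gives 1535701t ≡ 156 (mod 211), and since 43⁻¹ ≡ 54 (mod 211), t ≡ 195. Hence S ≡ 1270304 + 1535701·195 = 300731999 (mod 324032911).

300731999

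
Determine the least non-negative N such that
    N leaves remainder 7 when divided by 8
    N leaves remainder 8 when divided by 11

From N ≡ 7 (mod 8) write N = 7 + 8t. Substituting into N ≡ 8 (mod 11) gives 8t ≡ 1 (mod 11), and since 8⁻¹ ≡ 7 (mod 11), t ≡ 7. Hence N ≡ 7 + 8·7 = 63 (mod 88).

63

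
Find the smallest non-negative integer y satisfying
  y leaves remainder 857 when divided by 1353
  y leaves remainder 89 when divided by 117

52271

Combine the congruences pairwise.
gcd(1353, 117) = 3 and 3 | (89 − 857), so the pair is consistent; merging gives y ≡ 52271 (mod 52767), where 52767 = lcm(1353, 117).
The solution is unique modulo lcm(1353, 117) = 52767.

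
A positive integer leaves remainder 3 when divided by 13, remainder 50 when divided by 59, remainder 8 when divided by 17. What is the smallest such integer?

6009

The moduli are pairwise coprime; M = 13·59·17 = 13039.
M/13 = 1003; 1003 ≡ 2 (mod 13); 2·7 ≡ 1, so inverse 7.
M/59 = 221; 221 ≡ 44 (mod 59); 44·55 ≡ 1, so inverse 55.
M/17 = 767; 767 ≡ 2 (mod 17); 2·9 ≡ 1, so inverse 9.
N ≡ 3·1003·7 + 50·221·55 + 8·767·9 = 684037.
684037 mod 13039 = 6009.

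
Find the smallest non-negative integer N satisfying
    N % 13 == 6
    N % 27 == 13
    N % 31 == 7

Combine the congruences pairwise.
From N ≡ 6 (mod 13) write N = 6 + 13t. Substituting into N ≡ 13 (mod 27) gives 13t ≡ 7 (mod 27), and since 13⁻¹ ≡ 25 (mod 27), t ≡ 13. Hence N ≡ 6 + 13·13 = 175 (mod 351).
From N ≡ 175 (mod 351) write N = 175 + 351t. Substituting into N ≡ 7 (mod 31) gives 351t ≡ 18 (mod 31), and since 10⁻¹ ≡ 28 (mod 31), t ≡ 8. Hence N ≡ 175 + 351·8 = 2983 (mod 10881).

2983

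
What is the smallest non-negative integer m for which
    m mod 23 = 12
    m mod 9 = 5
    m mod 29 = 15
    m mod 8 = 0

15008

The moduli are pairwise coprime; N = 23·9·29·8 = 48024.
N/23 = 2088; 2088 ≡ 18 (mod 23); 18·9 ≡ 1, so inverse 9.
N/9 = 5336; 5336 ≡ 8 (mod 9); 8·8 ≡ 1, so inverse 8.
N/29 = 1656; 1656 ≡ 3 (mod 29); 3·10 ≡ 1, so inverse 10.
N/8 = 6003; 6003 ≡ 3 (mod 8); 3·3 ≡ 1, so inverse 3.
m ≡ 12·2088·9 + 5·5336·8 + 15·1656·10 + 0·6003·3 = 687344.
687344 mod 48024 = 15008.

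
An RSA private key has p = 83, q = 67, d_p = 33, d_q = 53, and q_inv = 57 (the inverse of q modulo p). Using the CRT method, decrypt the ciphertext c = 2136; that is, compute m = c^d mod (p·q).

5114

m₁ = c^(d_p) mod p: c ≡ 61 (mod 83), and 61^33 mod 83 = 51.
m₂ = c^(d_q) mod q: c ≡ 59 (mod 67), and 59^53 mod 67 = 22.
h = q_inv·(m₁ − m₂) mod p = 57·(51 − 22) mod 83 = 76.
m = m₂ + h·q = 22 + 76·67 = 5114.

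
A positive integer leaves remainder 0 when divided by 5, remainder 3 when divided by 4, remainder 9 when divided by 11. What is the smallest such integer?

75

The moduli are pairwise coprime; N = 5·4·11 = 220.
N/5 = 44; 44 ≡ 4 (mod 5); 4·4 ≡ 1, so inverse 4.
N/4 = 55; 55 ≡ 3 (mod 4); 3·3 ≡ 1, so inverse 3.
N/11 = 20; 20 ≡ 9 (mod 11); 9·5 ≡ 1, so inverse 5.
t ≡ 0·44·4 + 3·55·3 + 9·20·5 = 1395.
1395 mod 220 = 75.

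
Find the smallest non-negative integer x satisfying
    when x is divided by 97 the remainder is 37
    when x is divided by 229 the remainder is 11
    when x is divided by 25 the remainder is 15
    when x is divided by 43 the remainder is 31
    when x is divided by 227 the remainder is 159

692742415

Combine the congruences pairwise.
From x ≡ 37 (mod 97) write x = 37 + 97t. Substituting into x ≡ 11 (mod 229) gives 97t ≡ 203 (mod 229), and since 97⁻¹ ≡ 85 (mod 229), t ≡ 80. Hence x ≡ 37 + 97·80 = 7797 (mod 22213).
From x ≡ 7797 (mod 22213) write x = 7797 + 22213t. Substituting into x ≡ 15 (mod 25) gives 22213t ≡ 18 (mod 25), and since 13⁻¹ ≡ 2 (mod 25), t ≡ 11. Hence x ≡ 7797 + 22213·11 = 252140 (mod 555325).
From x ≡ 252140 (mod 555325) write x = 252140 + 555325t. Substituting into x ≡ 31 (mod 43) gives 555325t ≡ 0 (mod 43), and since 23⁻¹ ≡ 15 (mod 43), t ≡ 0. Hence x ≡ 252140 + 555325·0 = 252140 (mod 23878975).
From x ≡ 252140 (mod 23878975) write x = 252140 + 23878975t. Substituting into x ≡ 159 (mod 227) gives 23878975t ≡ 216 (mod 227), and since 164⁻¹ ≡ 18 (mod 227), t ≡ 29. Hence x ≡ 252140 + 23878975·29 = 692742415 (mod 5420527325).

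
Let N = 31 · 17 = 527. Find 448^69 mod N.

500

Mod 31: 448 ≡ 14; by Fermat, exponent reduces to 69 mod 30 = 9; 14^9 ≡ 4 (mod 31).
Mod 17: 448 ≡ 6; by Fermat, exponent reduces to 69 mod 16 = 5; 6^5 ≡ 7 (mod 17).
Combine by CRT: x ≡ 4 (mod 31), x ≡ 7 (mod 17) ⇒ x ≡ 500 (mod 527).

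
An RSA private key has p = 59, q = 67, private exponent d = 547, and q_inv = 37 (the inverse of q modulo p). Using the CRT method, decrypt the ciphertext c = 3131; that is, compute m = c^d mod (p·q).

d_p = d mod (p−1) = 547 mod 58 = 25; d_q = d mod (q−1) = 19.
m₁ = c^(d_p) mod p: c ≡ 4 (mod 59), and 4^25 mod 59 = 3.
m₂ = c^(d_q) mod q: c ≡ 49 (mod 67), and 49^19 mod 67 = 10.
h = q_inv·(m₁ − m₂) mod p = 37·(3 − 10) mod 59 = 36.
m = m₂ + h·q = 10 + 36·67 = 2422.

2422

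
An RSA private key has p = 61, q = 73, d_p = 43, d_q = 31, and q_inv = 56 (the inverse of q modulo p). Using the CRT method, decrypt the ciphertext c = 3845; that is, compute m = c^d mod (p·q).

m₁ = c^(d_p) mod p: c ≡ 2 (mod 61), and 2^43 mod 61 = 43.
m₂ = c^(d_q) mod q: c ≡ 49 (mod 73), and 49^31 mod 73 = 24.
h = q_inv·(m₁ − m₂) mod p = 56·(43 − 24) mod 61 = 27.
m = m₂ + h·q = 24 + 27·73 = 1995.

1995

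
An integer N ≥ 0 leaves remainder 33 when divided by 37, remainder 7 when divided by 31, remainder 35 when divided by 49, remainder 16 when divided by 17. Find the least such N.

100044

From N ≡ 33 (mod 37) write N = 33 + 37t. Substituting into N ≡ 7 (mod 31) gives 37t ≡ 5 (mod 31), and since 6⁻¹ ≡ 26 (mod 31), t ≡ 6. Hence N ≡ 33 + 37·6 = 255 (mod 1147).
From N ≡ 255 (mod 1147) write N = 255 + 1147t. Substituting into N ≡ 35 (mod 49) gives 1147t ≡ 25 (mod 49), and since 20⁻¹ ≡ 27 (mod 49), t ≡ 38. Hence N ≡ 255 + 1147·38 = 43841 (mod 56203).
From N ≡ 43841 (mod 56203) write N = 43841 + 56203t. Substituting into N ≡ 16 (mod 17) gives 56203t ≡ 1 (mod 17), and since 1⁻¹ ≡ 1 (mod 17), t ≡ 1. Hence N ≡ 43841 + 56203·1 = 100044 (mod 955451).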